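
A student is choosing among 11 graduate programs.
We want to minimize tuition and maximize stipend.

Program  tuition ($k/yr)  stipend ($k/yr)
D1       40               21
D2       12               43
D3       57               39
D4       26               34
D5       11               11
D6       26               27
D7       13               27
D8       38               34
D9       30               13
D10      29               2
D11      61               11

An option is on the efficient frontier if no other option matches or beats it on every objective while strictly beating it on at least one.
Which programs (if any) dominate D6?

D2, D4, D7

D2: tuition 12≤26, stipend 43≥27 — dominates D6.
D4: tuition 26≤26, stipend 34≥27 — dominates D6.
D7: tuition 13≤26, stipend 27≥27 — dominates D6.
Others (D1, D3, D5, D8, D9, D10, D11) are each worse than D6 on at least one objective.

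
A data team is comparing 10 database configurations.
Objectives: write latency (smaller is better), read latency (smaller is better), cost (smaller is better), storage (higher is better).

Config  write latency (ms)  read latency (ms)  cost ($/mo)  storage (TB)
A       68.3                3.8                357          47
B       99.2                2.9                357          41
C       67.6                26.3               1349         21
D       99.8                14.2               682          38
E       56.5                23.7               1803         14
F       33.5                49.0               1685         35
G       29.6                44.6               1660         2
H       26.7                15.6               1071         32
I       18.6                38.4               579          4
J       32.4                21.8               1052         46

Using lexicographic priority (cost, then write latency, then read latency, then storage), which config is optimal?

First minimize cost: best is 357, kept {A, B}.
Then minimize write latency: best is 68.3, kept {A}.

A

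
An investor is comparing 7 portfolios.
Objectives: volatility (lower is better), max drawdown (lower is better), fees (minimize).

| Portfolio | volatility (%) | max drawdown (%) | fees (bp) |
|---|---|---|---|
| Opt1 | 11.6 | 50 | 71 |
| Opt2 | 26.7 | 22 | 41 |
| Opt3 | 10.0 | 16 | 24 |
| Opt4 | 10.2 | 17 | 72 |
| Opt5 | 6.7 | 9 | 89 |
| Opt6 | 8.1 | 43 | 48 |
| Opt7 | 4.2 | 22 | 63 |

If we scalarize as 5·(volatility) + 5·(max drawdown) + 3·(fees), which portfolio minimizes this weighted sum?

Opt1: 5·11.6 + 5·50 + 3·71 = 521.0
Opt2: 5·26.7 + 5·22 + 3·41 = 366.5
Opt3: 5·10.0 + 5·16 + 3·24 = 202.0
Opt4: 5·10.2 + 5·17 + 3·72 = 352.0
Opt5: 5·6.7 + 5·9 + 3·89 = 345.5
Opt6: 5·8.1 + 5·43 + 3·48 = 399.5
Opt7: 5·4.2 + 5·22 + 3·63 = 320.0
Lowest: Opt3 at 202.0.

Opt3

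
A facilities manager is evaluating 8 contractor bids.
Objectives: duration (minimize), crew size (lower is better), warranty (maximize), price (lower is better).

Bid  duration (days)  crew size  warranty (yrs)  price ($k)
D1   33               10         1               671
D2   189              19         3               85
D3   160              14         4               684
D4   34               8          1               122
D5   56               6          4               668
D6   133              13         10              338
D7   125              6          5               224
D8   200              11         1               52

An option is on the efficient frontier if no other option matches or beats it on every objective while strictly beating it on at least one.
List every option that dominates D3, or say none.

D5, D6, D7

D5: duration 56≤160, crew size 6≤14, warranty 4≥4, price 668≤684 — dominates D3.
D6: duration 133≤160, crew size 13≤14, warranty 10≥4, price 338≤684 — dominates D3.
D7: duration 125≤160, crew size 6≤14, warranty 5≥4, price 224≤684 — dominates D3.
Others (D1, D2, D4, D8) are each worse than D3 on at least one objective.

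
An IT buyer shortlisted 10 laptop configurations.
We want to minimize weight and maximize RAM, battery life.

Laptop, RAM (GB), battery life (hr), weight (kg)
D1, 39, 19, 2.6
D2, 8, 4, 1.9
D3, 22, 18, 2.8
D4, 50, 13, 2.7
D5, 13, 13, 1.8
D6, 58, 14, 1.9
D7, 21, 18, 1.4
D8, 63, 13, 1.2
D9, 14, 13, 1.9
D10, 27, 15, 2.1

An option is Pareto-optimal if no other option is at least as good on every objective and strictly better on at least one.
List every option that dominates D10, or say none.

none

D1: worse on weight (2.6 vs 2.1).
D2: worse on RAM (8 vs 27).
D3: worse on RAM (22 vs 27).
D4: worse on battery life (13 vs 15).
D5: worse on RAM (13 vs 27).
D6: worse on battery life (14 vs 15).
D7: worse on RAM (21 vs 27).
D8: worse on battery life (13 vs 15).
D9: worse on RAM (14 vs 27).
No option dominates D10.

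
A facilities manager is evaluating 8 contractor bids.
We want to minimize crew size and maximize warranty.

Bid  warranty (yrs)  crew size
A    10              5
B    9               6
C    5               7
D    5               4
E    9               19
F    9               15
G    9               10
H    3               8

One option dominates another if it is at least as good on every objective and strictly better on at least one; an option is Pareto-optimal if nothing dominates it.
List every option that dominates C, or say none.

A: warranty 10≥5, crew size 5≤7 — dominates C.
B: warranty 9≥5, crew size 6≤7 — dominates C.
D: warranty 5≥5, crew size 4≤7 — dominates C.
Others (E, F, G, H) are each worse than C on at least one objective.

A, B, D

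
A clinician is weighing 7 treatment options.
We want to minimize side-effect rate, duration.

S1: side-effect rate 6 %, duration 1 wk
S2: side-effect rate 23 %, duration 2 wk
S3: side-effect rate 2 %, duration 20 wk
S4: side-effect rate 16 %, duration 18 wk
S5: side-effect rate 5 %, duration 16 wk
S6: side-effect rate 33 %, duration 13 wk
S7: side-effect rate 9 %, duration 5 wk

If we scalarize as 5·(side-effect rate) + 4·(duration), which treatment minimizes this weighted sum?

S1: 5·6 + 4·1 = 34
S2: 5·23 + 4·2 = 123
S3: 5·2 + 4·20 = 90
S4: 5·16 + 4·18 = 152
S5: 5·5 + 4·16 = 89
S6: 5·33 + 4·13 = 217
S7: 5·9 + 4·5 = 65
Lowest: S1 at 34.

S1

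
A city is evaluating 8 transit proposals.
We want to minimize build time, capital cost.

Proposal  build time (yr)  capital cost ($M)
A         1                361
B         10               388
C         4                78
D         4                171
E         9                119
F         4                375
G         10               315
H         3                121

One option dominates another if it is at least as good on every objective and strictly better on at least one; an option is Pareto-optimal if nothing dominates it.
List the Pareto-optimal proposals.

A, C, H

A: not dominated (best build time).
B: dominated by A (build time 1≤10, capital cost 361≤388).
C: not dominated (best capital cost).
D: dominated by C (build time 4≤4, capital cost 78≤171).
E: dominated by C (build time 4≤9, capital cost 78≤119).
F: dominated by A (build time 1≤4, capital cost 361≤375).
G: dominated by C (build time 4≤10, capital cost 78≤315).
H: not dominated.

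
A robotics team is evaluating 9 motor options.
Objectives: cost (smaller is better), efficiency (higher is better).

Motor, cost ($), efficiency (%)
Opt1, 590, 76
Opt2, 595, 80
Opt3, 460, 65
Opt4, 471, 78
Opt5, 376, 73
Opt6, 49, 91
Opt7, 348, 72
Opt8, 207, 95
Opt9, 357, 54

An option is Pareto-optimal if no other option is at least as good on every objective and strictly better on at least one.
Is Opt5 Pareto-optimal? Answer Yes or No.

Opt6 vs Opt5: cost 49≤376, efficiency 91≥73 — Opt6 is at least as good on every objective and strictly better on at least one, so Opt6 dominates Opt5.

No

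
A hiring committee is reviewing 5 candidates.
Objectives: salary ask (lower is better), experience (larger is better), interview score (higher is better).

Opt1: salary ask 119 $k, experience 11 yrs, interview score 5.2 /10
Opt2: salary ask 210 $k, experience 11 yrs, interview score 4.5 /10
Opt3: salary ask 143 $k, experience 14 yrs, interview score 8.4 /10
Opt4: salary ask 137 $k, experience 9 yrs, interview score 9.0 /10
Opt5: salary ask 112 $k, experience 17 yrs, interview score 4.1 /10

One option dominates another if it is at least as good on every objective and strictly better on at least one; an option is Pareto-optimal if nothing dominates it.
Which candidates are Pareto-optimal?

Opt1: not dominated.
Opt2: dominated by Opt1 (salary ask 119≤210, experience 11≥11, interview score 5.2≥4.5).
Opt3: not dominated.
Opt4: not dominated (best interview score).
Opt5: not dominated (best salary ask).

Opt1, Opt3, Opt4, Opt5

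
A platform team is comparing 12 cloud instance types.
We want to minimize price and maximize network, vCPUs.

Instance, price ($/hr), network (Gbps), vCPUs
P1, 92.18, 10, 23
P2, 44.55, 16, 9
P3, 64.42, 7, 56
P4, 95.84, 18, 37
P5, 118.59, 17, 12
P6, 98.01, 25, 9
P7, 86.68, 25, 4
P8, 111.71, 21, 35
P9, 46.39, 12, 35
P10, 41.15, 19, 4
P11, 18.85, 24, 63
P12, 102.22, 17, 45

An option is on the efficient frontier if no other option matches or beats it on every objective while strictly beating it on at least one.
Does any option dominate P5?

Yes

P4 vs P5: price 95.84≤118.59, network 18≥17, vCPUs 37≥12 — P4 is at least as good on every objective and strictly better on at least one, so P4 dominates P5.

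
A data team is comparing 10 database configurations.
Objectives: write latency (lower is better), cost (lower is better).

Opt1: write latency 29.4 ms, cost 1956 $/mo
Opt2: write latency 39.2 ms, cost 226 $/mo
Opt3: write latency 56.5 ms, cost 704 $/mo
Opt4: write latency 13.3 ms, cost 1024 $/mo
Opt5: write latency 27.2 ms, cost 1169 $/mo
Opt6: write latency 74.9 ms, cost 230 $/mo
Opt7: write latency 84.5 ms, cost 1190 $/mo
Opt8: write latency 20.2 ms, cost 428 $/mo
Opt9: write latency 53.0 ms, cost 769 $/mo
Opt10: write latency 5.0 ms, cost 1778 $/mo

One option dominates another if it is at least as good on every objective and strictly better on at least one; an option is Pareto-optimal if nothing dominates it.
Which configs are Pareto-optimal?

Opt2, Opt4, Opt8, Opt10

Opt1: dominated by Opt4 (write latency 13.3≤29.4, cost 1024≤1956).
Opt2: not dominated (best cost).
Opt3: dominated by Opt2 (write latency 39.2≤56.5, cost 226≤704).
Opt4: not dominated.
Opt5: dominated by Opt4 (write latency 13.3≤27.2, cost 1024≤1169).
Opt6: dominated by Opt2 (write latency 39.2≤74.9, cost 226≤230).
Opt7: dominated by Opt2 (write latency 39.2≤84.5, cost 226≤1190).
Opt8: not dominated.
Opt9: dominated by Opt2 (write latency 39.2≤53.0, cost 226≤769).
Opt10: not dominated (best write latency).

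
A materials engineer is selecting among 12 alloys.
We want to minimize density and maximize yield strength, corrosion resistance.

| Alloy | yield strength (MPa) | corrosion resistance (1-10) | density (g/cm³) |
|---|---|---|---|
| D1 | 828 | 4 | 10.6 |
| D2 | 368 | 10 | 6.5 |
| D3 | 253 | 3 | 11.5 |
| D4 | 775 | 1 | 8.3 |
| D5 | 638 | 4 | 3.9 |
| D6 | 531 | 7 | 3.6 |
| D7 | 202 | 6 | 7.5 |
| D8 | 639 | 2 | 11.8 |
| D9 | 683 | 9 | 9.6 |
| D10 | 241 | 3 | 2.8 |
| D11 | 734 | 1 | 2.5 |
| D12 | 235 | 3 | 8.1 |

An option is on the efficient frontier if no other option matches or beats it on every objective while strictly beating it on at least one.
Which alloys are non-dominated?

D1, D2, D4, D5, D6, D9, D10, D11

D1: not dominated (best yield strength).
D2: not dominated (best corrosion resistance).
D3: dominated by D1 (yield strength 828≥253, corrosion resistance 4≥3, density 10.6≤11.5).
D4: not dominated.
D5: not dominated.
D6: not dominated.
D7: dominated by D2 (yield strength 368≥202, corrosion resistance 10≥6, density 6.5≤7.5).
D8: dominated by D1 (yield strength 828≥639, corrosion resistance 4≥2, density 10.6≤11.8).
D9: not dominated.
D10: not dominated.
D11: not dominated (best density).
D12: dominated by D2 (yield strength 368≥235, corrosion resistance 10≥3, density 6.5≤8.1).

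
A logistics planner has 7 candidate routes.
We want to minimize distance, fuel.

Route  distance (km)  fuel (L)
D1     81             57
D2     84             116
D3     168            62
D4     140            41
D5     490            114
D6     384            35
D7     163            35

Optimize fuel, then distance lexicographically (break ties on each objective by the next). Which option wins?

First minimize fuel: best is 35, kept {D6, D7}.
Then minimize distance: best is 163, kept {D7}.

D7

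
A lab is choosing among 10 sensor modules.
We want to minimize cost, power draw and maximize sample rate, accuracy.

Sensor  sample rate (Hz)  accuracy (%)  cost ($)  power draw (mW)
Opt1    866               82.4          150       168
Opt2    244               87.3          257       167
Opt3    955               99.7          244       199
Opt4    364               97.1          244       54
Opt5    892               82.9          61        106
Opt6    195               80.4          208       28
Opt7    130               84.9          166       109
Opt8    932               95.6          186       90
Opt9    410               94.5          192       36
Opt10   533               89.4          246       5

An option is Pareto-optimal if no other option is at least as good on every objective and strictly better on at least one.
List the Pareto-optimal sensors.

Opt3, Opt4, Opt5, Opt6, Opt7, Opt8, Opt9, Opt10

Opt1: dominated by Opt5 (sample rate 892≥866, accuracy 82.9≥82.4, cost 61≤150, power draw 106≤168).
Opt2: dominated by Opt4 (sample rate 364≥244, accuracy 97.1≥87.3, cost 244≤257, power draw 54≤167).
Opt3: not dominated (best sample rate).
Opt4: not dominated.
Opt5: not dominated (best cost).
Opt6: not dominated.
Opt7: not dominated.
Opt8: not dominated.
Opt9: not dominated.
Opt10: not dominated (best power draw).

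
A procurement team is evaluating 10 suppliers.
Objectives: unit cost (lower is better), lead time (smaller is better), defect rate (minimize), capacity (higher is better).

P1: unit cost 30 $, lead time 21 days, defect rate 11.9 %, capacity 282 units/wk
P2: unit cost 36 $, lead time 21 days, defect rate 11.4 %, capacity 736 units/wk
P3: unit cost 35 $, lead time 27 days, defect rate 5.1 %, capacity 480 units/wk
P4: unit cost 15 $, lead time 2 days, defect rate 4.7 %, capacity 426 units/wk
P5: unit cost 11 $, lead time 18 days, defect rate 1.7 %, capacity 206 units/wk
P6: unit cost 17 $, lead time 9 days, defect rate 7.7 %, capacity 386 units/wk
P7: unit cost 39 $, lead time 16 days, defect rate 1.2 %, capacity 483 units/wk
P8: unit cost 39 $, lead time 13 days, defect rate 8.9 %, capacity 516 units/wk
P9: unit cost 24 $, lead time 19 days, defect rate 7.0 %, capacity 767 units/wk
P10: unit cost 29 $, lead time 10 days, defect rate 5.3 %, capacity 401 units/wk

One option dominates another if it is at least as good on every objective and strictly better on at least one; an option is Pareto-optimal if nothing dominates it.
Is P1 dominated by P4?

Yes

P4 vs P1: unit cost 15≤30, lead time 2≤21, defect rate 4.7≤11.9, capacity 426≥282 — P4 is at least as good on every objective with at least one strict improvement.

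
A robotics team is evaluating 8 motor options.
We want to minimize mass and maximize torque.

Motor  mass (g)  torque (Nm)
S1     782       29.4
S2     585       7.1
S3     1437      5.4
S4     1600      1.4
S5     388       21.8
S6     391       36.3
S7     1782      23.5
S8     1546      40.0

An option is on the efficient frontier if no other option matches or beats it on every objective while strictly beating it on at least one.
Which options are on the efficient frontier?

S1: dominated by S6 (mass 391≤782, torque 36.3≥29.4).
S2: dominated by S5 (mass 388≤585, torque 21.8≥7.1).
S3: dominated by S1 (mass 782≤1437, torque 29.4≥5.4).
S4: dominated by S1 (mass 782≤1600, torque 29.4≥1.4).
S5: not dominated (best mass).
S6: not dominated.
S7: dominated by S1 (mass 782≤1782, torque 29.4≥23.5).
S8: not dominated (best torque).

S5, S6, S8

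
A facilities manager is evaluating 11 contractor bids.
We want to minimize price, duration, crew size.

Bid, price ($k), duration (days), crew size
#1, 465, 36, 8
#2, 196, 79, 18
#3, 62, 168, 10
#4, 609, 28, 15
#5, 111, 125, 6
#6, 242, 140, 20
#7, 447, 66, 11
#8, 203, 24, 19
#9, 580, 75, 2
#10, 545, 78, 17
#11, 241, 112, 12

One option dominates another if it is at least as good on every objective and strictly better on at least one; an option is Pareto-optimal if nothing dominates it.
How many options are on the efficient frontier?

9

#1: not dominated.
#2: not dominated.
#3: not dominated (best price).
#4: not dominated.
#5: not dominated.
#6: dominated by #2 (price 196≤242, duration 79≤140, crew size 18≤20).
#7: not dominated.
#8: not dominated (best duration).
#9: not dominated (best crew size).
#10: dominated by #1 (price 465≤545, duration 36≤78, crew size 8≤17).
#11: not dominated.
Pareto-optimal: #1, #2, #3, #4, #5, #7, #8, #9, #11 → 9.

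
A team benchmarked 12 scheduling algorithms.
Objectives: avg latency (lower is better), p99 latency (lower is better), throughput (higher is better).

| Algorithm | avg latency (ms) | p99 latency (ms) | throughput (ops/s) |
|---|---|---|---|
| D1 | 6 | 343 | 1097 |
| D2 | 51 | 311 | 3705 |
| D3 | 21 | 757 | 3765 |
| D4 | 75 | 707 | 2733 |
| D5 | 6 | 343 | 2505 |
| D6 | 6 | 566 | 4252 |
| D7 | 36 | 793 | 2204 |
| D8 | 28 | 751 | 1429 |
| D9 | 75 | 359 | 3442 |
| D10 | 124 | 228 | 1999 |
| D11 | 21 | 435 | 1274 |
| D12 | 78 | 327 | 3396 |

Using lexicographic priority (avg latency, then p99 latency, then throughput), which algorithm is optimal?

D5

First minimize avg latency: best is 6, kept {D1, D5, D6}.
Then minimize p99 latency: best is 343, kept {D1, D5}.
Then maximize throughput: best is 2505, kept {D5}.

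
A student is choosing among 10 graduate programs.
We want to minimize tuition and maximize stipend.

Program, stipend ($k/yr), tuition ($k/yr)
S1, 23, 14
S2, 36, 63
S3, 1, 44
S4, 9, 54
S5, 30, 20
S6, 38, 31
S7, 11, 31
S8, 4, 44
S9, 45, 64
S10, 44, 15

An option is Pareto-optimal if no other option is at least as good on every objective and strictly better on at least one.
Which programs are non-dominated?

S1: not dominated (best tuition).
S2: dominated by S6 (stipend 38≥36, tuition 31≤63).
S3: dominated by S1 (stipend 23≥1, tuition 14≤44).
S4: dominated by S1 (stipend 23≥9, tuition 14≤54).
S5: dominated by S10 (stipend 44≥30, tuition 15≤20).
S6: dominated by S10 (stipend 44≥38, tuition 15≤31).
S7: dominated by S1 (stipend 23≥11, tuition 14≤31).
S8: dominated by S1 (stipend 23≥4, tuition 14≤44).
S9: not dominated (best stipend).
S10: not dominated.

S1, S9, S10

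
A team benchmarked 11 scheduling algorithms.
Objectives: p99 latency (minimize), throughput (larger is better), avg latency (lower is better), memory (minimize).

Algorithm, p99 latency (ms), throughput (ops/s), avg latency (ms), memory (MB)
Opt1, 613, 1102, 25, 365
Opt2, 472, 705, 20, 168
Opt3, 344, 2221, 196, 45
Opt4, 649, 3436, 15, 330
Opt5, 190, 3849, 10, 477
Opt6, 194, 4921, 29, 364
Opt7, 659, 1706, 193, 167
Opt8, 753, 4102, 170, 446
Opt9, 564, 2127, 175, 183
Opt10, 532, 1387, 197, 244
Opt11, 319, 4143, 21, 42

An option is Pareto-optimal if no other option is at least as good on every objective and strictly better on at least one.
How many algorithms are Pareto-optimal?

5

Opt1: dominated by Opt11 (p99 latency 319≤613, throughput 4143≥1102, avg latency 21≤25, memory 42≤365).
Opt2: not dominated.
Opt3: dominated by Opt11 (p99 latency 319≤344, throughput 4143≥2221, avg latency 21≤196, memory 42≤45).
Opt4: not dominated.
Opt5: not dominated (best p99 latency).
Opt6: not dominated (best throughput).
Opt7: dominated by Opt11 (p99 latency 319≤659, throughput 4143≥1706, avg latency 21≤193, memory 42≤167).
Opt8: dominated by Opt6 (p99 latency 194≤753, throughput 4921≥4102, avg latency 29≤170, memory 364≤446).
Opt9: dominated by Opt11 (p99 latency 319≤564, throughput 4143≥2127, avg latency 21≤175, memory 42≤183).
Opt10: dominated by Opt3 (p99 latency 344≤532, throughput 2221≥1387, avg latency 196≤197, memory 45≤244).
Opt11: not dominated (best memory).
Pareto-optimal: Opt2, Opt4, Opt5, Opt6, Opt11 → 5.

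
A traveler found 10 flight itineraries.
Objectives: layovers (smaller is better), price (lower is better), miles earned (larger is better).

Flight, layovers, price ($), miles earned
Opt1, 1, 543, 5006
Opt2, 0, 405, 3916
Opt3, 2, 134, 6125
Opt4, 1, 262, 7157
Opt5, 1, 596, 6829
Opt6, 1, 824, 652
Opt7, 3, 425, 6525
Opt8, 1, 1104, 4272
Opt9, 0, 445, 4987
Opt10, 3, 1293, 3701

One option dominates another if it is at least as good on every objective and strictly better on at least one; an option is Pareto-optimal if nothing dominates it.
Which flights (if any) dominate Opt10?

Opt1, Opt2, Opt3, Opt4, Opt5, Opt7, Opt8, Opt9

Opt1: layovers 1≤3, price 543≤1293, miles earned 5006≥3701 — dominates Opt10.
Opt2: layovers 0≤3, price 405≤1293, miles earned 3916≥3701 — dominates Opt10.
Opt3: layovers 2≤3, price 134≤1293, miles earned 6125≥3701 — dominates Opt10.
Opt4: layovers 1≤3, price 262≤1293, miles earned 7157≥3701 — dominates Opt10.
Opt5: layovers 1≤3, price 596≤1293, miles earned 6829≥3701 — dominates Opt10.
Opt7: layovers 3≤3, price 425≤1293, miles earned 6525≥3701 — dominates Opt10.
Opt8: layovers 1≤3, price 1104≤1293, miles earned 4272≥3701 — dominates Opt10.
Opt9: layovers 0≤3, price 445≤1293, miles earned 4987≥3701 — dominates Opt10.
Others (Opt6) are each worse than Opt10 on at least one objective.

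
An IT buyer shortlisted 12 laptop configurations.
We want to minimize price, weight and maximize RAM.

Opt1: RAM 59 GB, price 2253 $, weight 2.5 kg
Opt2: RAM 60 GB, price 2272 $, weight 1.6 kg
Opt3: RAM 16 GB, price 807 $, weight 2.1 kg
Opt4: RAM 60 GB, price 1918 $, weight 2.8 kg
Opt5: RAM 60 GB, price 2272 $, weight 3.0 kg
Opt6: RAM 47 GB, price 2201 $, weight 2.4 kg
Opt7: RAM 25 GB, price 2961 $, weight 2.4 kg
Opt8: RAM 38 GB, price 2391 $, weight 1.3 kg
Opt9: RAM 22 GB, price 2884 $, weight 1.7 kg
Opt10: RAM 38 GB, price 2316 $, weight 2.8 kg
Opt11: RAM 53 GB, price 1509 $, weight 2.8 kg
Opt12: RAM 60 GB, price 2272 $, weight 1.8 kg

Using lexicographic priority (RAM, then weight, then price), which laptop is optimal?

Opt2

First maximize RAM: best is 60, kept {Opt2, Opt4, Opt5, Opt12}.
Then minimize weight: best is 1.6, kept {Opt2}.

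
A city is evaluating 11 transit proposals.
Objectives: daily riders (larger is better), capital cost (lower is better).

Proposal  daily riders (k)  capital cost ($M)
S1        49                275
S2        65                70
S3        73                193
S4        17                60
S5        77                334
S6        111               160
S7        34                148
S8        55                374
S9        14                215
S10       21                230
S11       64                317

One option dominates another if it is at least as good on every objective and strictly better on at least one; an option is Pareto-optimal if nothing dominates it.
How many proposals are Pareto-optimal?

3

S1: dominated by S2 (daily riders 65≥49, capital cost 70≤275).
S2: not dominated.
S3: dominated by S6 (daily riders 111≥73, capital cost 160≤193).
S4: not dominated (best capital cost).
S5: dominated by S6 (daily riders 111≥77, capital cost 160≤334).
S6: not dominated (best daily riders).
S7: dominated by S2 (daily riders 65≥34, capital cost 70≤148).
S8: dominated by S2 (daily riders 65≥55, capital cost 70≤374).
S9: dominated by S2 (daily riders 65≥14, capital cost 70≤215).
S10: dominated by S2 (daily riders 65≥21, capital cost 70≤230).
S11: dominated by S2 (daily riders 65≥64, capital cost 70≤317).
Pareto-optimal: S2, S4, S6 → 3.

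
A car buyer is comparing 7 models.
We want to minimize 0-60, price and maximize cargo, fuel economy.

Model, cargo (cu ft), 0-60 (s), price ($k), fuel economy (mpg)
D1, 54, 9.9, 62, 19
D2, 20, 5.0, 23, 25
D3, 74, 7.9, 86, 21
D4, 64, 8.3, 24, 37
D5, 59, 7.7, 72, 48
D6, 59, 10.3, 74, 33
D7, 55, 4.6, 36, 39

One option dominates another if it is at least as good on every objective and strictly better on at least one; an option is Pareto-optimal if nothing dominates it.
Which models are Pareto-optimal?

D1: dominated by D4 (cargo 64≥54, 0-60 8.3≤9.9, price 24≤62, fuel economy 37≥19).
D2: not dominated (best price).
D3: not dominated (best cargo).
D4: not dominated.
D5: not dominated (best fuel economy).
D6: dominated by D4 (cargo 64≥59, 0-60 8.3≤10.3, price 24≤74, fuel economy 37≥33).
D7: not dominated (best 0-60).

D2, D3, D4, D5, D7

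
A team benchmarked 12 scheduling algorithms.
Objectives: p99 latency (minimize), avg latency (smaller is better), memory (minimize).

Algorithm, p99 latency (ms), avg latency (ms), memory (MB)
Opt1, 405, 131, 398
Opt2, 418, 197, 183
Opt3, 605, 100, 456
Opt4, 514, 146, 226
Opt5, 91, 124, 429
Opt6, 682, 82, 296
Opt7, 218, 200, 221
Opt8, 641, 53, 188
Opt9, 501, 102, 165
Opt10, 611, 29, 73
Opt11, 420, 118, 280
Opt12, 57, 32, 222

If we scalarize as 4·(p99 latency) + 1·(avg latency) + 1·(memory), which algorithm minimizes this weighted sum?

Opt1: 4·405 + 1·131 + 1·398 = 2149
Opt2: 4·418 + 1·197 + 1·183 = 2052
Opt3: 4·605 + 1·100 + 1·456 = 2976
Opt4: 4·514 + 1·146 + 1·226 = 2428
Opt5: 4·91 + 1·124 + 1·429 = 917
Opt6: 4·682 + 1·82 + 1·296 = 3106
Opt7: 4·218 + 1·200 + 1·221 = 1293
Opt8: 4·641 + 1·53 + 1·188 = 2805
Opt9: 4·501 + 1·102 + 1·165 = 2271
Opt10: 4·611 + 1·29 + 1·73 = 2546
Opt11: 4·420 + 1·118 + 1·280 = 2078
Opt12: 4·57 + 1·32 + 1·222 = 482
Lowest: Opt12 at 482.

Opt12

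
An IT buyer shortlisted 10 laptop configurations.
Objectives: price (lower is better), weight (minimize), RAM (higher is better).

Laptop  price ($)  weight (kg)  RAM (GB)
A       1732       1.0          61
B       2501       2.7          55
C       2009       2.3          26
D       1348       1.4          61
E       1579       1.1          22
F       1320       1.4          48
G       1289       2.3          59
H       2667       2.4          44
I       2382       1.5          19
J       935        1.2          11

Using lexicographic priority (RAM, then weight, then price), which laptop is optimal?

A

First maximize RAM: best is 61, kept {A, D}.
Then minimize weight: best is 1.0, kept {A}.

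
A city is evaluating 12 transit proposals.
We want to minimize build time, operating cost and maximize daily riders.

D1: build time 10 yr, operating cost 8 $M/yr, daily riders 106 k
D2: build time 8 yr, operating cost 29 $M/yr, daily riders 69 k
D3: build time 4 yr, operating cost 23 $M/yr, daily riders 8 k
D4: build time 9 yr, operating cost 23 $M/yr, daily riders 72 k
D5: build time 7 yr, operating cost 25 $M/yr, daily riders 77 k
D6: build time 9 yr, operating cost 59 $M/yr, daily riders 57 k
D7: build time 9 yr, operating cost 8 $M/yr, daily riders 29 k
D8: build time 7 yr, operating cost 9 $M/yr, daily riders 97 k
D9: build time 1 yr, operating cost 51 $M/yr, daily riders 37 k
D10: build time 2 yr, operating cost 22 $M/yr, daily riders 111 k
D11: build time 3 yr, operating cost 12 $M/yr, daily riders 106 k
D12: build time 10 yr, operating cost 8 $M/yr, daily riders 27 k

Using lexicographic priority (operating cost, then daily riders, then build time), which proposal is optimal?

D1

First minimize operating cost: best is 8, kept {D1, D7, D12}.
Then maximize daily riders: best is 106, kept {D1}.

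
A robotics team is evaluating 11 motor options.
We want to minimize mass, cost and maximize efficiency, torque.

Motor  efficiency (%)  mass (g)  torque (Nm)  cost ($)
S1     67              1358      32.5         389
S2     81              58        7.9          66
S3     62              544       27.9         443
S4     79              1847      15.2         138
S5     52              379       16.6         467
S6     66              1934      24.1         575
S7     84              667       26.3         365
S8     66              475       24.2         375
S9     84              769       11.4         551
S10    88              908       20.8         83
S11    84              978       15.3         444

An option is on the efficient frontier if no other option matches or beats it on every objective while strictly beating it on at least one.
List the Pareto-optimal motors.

S1: not dominated (best torque).
S2: not dominated (best mass).
S3: not dominated.
S4: dominated by S10 (efficiency 88≥79, mass 908≤1847, torque 20.8≥15.2, cost 83≤138).
S5: not dominated.
S6: dominated by S1 (efficiency 67≥66, mass 1358≤1934, torque 32.5≥24.1, cost 389≤575).
S7: not dominated.
S8: not dominated.
S9: dominated by S7 (efficiency 84≥84, mass 667≤769, torque 26.3≥11.4, cost 365≤551).
S10: not dominated (best efficiency).
S11: dominated by S7 (efficiency 84≥84, mass 667≤978, torque 26.3≥15.3, cost 365≤444).

S1, S2, S3, S5, S7, S8, S10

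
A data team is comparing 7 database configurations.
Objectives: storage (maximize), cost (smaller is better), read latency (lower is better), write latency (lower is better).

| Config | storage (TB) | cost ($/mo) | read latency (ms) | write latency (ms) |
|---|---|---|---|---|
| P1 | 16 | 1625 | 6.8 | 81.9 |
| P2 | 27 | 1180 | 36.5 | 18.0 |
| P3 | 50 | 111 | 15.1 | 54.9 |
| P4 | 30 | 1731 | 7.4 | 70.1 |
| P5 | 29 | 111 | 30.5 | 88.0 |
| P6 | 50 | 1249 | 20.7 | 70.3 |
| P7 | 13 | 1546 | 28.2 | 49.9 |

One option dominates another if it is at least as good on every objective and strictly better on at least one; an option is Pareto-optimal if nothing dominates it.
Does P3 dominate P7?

P3 vs P7: P3 is worse on write latency (54.9 vs 49.9), so it does not dominate P7.

No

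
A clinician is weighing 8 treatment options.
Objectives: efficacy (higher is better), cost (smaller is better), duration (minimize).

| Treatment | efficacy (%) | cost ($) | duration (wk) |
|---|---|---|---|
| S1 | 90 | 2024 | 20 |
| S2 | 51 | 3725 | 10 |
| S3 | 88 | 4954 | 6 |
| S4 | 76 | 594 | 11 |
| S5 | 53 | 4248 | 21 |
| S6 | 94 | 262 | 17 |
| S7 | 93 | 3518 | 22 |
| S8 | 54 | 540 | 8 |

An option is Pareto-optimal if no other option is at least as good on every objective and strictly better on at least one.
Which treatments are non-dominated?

S3, S4, S6, S8

S1: dominated by S6 (efficacy 94≥90, cost 262≤2024, duration 17≤20).
S2: dominated by S8 (efficacy 54≥51, cost 540≤3725, duration 8≤10).
S3: not dominated (best duration).
S4: not dominated.
S5: dominated by S1 (efficacy 90≥53, cost 2024≤4248, duration 20≤21).
S6: not dominated (best efficacy).
S7: dominated by S6 (efficacy 94≥93, cost 262≤3518, duration 17≤22).
S8: not dominated.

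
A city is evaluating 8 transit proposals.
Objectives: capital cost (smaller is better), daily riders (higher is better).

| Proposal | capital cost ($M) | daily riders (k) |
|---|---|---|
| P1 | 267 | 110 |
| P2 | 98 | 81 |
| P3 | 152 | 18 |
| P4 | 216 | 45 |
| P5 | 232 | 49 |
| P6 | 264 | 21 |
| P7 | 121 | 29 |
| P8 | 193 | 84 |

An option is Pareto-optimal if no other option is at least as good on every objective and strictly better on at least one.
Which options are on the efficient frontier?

P1, P2, P8

P1: not dominated (best daily riders).
P2: not dominated (best capital cost).
P3: dominated by P2 (capital cost 98≤152, daily riders 81≥18).
P4: dominated by P2 (capital cost 98≤216, daily riders 81≥45).
P5: dominated by P2 (capital cost 98≤232, daily riders 81≥49).
P6: dominated by P2 (capital cost 98≤264, daily riders 81≥21).
P7: dominated by P2 (capital cost 98≤121, daily riders 81≥29).
P8: not dominated.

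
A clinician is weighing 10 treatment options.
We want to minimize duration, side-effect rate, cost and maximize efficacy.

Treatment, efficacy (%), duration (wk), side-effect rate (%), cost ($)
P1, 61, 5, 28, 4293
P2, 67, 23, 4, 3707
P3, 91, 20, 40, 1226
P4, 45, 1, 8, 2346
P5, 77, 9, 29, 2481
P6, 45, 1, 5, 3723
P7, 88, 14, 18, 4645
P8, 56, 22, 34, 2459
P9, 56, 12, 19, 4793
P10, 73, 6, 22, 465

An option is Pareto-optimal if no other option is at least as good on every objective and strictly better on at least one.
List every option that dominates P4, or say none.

none

P1: worse on duration (5 vs 1).
P2: worse on duration (23 vs 1).
P3: worse on duration (20 vs 1).
P5: worse on duration (9 vs 1).
P6: worse on cost (3723 vs 2346).
P7: worse on duration (14 vs 1).
P8: worse on duration (22 vs 1).
P9: worse on duration (12 vs 1).
P10: worse on duration (6 vs 1).
No option dominates P4.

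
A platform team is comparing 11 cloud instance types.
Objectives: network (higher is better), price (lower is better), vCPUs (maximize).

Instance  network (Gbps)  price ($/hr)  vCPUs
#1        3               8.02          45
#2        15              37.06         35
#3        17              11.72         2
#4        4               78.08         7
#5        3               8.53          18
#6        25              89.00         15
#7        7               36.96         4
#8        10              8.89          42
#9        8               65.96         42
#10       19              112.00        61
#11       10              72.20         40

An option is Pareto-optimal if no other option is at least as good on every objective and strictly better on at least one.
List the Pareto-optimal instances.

#1: not dominated (best price).
#2: not dominated.
#3: not dominated.
#4: dominated by #2 (network 15≥4, price 37.06≤78.08, vCPUs 35≥7).
#5: dominated by #1 (network 3≥3, price 8.02≤8.53, vCPUs 45≥18).
#6: not dominated (best network).
#7: dominated by #8 (network 10≥7, price 8.89≤36.96, vCPUs 42≥4).
#8: not dominated.
#9: dominated by #8 (network 10≥8, price 8.89≤65.96, vCPUs 42≥42).
#10: not dominated (best vCPUs).
#11: dominated by #8 (network 10≥10, price 8.89≤72.20, vCPUs 42≥40).

#1, #2, #3, #6, #8, #10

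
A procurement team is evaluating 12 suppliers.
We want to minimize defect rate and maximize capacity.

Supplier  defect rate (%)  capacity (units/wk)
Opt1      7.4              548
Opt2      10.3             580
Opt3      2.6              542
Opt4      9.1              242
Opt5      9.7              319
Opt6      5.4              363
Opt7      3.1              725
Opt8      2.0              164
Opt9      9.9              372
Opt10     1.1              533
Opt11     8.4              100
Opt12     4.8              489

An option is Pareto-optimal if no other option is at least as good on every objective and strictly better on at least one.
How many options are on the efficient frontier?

3

Opt1: dominated by Opt7 (defect rate 3.1≤7.4, capacity 725≥548).
Opt2: dominated by Opt7 (defect rate 3.1≤10.3, capacity 725≥580).
Opt3: not dominated.
Opt4: dominated by Opt1 (defect rate 7.4≤9.1, capacity 548≥242).
Opt5: dominated by Opt1 (defect rate 7.4≤9.7, capacity 548≥319).
Opt6: dominated by Opt3 (defect rate 2.6≤5.4, capacity 542≥363).
Opt7: not dominated (best capacity).
Opt8: dominated by Opt10 (defect rate 1.1≤2.0, capacity 533≥164).
Opt9: dominated by Opt1 (defect rate 7.4≤9.9, capacity 548≥372).
Opt10: not dominated (best defect rate).
Opt11: dominated by Opt1 (defect rate 7.4≤8.4, capacity 548≥100).
Opt12: dominated by Opt3 (defect rate 2.6≤4.8, capacity 542≥489).
Pareto-optimal: Opt3, Opt7, Opt10 → 3.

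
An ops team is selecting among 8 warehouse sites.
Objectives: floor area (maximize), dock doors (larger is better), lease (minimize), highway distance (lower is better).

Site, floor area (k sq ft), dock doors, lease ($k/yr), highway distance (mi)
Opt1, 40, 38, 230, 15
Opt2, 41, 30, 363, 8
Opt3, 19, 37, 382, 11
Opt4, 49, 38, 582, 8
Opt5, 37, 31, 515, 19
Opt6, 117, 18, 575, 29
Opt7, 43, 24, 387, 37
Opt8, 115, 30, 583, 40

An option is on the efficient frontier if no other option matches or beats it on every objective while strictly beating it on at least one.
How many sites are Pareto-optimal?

Opt1: not dominated (best lease).
Opt2: not dominated.
Opt3: not dominated.
Opt4: not dominated.
Opt5: dominated by Opt1 (floor area 40≥37, dock doors 38≥31, lease 230≤515, highway distance 15≤19).
Opt6: not dominated (best floor area).
Opt7: not dominated.
Opt8: not dominated.
Pareto-optimal: Opt1, Opt2, Opt3, Opt4, Opt6, Opt7, Opt8 → 7.

7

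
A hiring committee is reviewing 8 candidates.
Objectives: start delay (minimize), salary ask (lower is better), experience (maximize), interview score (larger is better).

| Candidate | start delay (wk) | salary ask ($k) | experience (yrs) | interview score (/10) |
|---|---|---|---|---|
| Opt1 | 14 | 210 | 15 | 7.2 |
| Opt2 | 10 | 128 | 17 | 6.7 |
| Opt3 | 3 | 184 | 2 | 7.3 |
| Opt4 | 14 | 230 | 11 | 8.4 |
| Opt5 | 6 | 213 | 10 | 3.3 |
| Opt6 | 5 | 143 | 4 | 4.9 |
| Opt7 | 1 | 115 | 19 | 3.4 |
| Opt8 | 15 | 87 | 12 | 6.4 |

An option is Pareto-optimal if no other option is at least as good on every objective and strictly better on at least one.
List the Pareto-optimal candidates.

Opt1, Opt2, Opt3, Opt4, Opt6, Opt7, Opt8

Opt1: not dominated.
Opt2: not dominated.
Opt3: not dominated.
Opt4: not dominated (best interview score).
Opt5: dominated by Opt7 (start delay 1≤6, salary ask 115≤213, experience 19≥10, interview score 3.4≥3.3).
Opt6: not dominated.
Opt7: not dominated (best start delay).
Opt8: not dominated (best salary ask).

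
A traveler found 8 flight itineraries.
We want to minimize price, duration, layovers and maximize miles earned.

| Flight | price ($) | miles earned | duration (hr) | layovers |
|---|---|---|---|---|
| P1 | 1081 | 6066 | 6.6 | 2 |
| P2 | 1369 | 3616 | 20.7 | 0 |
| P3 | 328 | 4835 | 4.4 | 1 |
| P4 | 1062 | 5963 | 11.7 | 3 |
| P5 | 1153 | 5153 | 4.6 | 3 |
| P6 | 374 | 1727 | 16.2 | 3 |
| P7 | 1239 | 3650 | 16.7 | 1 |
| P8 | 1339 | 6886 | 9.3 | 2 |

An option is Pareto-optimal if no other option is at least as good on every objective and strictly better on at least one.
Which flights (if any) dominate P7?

P3: price 328≤1239, miles earned 4835≥3650, duration 4.4≤16.7, layovers 1≤1 — dominates P7.
Others (P1, P2, P4, P5, P6, P8) are each worse than P7 on at least one objective.

P3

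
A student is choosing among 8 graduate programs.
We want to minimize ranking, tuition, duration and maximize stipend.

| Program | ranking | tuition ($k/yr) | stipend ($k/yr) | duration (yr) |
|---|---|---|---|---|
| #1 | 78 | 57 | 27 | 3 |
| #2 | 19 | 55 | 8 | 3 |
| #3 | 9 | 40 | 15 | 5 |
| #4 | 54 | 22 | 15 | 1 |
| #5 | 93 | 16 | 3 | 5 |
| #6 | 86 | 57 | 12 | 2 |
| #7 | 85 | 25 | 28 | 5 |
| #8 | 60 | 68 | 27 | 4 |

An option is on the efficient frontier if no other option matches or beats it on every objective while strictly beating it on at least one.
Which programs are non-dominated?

#1: not dominated.
#2: not dominated.
#3: not dominated (best ranking).
#4: not dominated (best duration).
#5: not dominated (best tuition).
#6: dominated by #4 (ranking 54≤86, tuition 22≤57, stipend 15≥12, duration 1≤2).
#7: not dominated (best stipend).
#8: not dominated.

#1, #2, #3, #4, #5, #7, #8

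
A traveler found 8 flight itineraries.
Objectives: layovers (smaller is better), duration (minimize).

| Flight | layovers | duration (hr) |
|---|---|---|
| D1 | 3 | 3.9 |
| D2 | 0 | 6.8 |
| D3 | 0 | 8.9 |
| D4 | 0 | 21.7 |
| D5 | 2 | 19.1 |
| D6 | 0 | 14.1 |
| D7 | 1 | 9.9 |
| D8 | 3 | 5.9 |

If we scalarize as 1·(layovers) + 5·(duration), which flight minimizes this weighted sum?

D1: 1·3 + 5·3.9 = 22.5
D2: 1·0 + 5·6.8 = 34.0
D3: 1·0 + 5·8.9 = 44.5
D4: 1·0 + 5·21.7 = 108.5
D5: 1·2 + 5·19.1 = 97.5
D6: 1·0 + 5·14.1 = 70.5
D7: 1·1 + 5·9.9 = 50.5
D8: 1·3 + 5·5.9 = 32.5
Lowest: D1 at 22.5.

D1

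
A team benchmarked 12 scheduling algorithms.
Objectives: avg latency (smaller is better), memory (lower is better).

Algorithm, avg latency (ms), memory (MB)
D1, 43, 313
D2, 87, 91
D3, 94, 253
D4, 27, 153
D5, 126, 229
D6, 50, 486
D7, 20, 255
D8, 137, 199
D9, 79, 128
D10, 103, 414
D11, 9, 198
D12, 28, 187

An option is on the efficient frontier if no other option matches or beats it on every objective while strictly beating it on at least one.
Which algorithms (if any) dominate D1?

D4: avg latency 27≤43, memory 153≤313 — dominates D1.
D7: avg latency 20≤43, memory 255≤313 — dominates D1.
D11: avg latency 9≤43, memory 198≤313 — dominates D1.
D12: avg latency 28≤43, memory 187≤313 — dominates D1.
Others (D2, D3, D5, D6, D8, D9, D10) are each worse than D1 on at least one objective.

D4, D7, D11, D12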